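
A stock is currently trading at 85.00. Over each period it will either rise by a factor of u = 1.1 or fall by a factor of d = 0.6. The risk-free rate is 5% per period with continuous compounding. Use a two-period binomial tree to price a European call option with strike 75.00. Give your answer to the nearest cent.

20.53

Risk-neutral probability p = (e^0.05 − 0.6)/(1.1 − 0.6) = 0.4513/0.5000 = 0.9025
Terminal stock prices: S_uu = 102.9, S_ud = 56.1, S_dd = 30.6
Terminal payoffs (S − K): max(27.85, 0) = 27.85, max(-18.9, 0) = 0, max(-44.4, 0) = 0
Node u (S = 93.5): V_u = e^(−0.05)·[0.9025·27.8500 + 0.0975·0.0000] = 23.9099
Node d (S = 51): V_d = e^(−0.05)·[0.9025·0.0000 + 0.0975·0.0000] = 0.0000
Node 0 (S = 85): V_0 = e^(−0.05)·[0.9025·23.9099 + 0.0975·0.0000] = 20.5273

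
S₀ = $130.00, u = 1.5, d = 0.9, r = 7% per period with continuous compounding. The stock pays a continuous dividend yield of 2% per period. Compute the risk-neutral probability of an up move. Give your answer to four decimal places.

Per-period risk-free factor R = e^0.07 = 1.0725; dividend-adjusted growth = e^(0.07−0.02) = 1.0513.
Risk-neutral probability p = (1.0513 − 0.9)/(1.5 − 0.9) = 0.1513/0.6000 = 0.2521

p = 0.2521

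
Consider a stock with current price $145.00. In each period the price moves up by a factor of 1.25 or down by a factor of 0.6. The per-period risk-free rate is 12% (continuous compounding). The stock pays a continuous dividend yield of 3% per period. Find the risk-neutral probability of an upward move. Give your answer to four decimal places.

p = 0.7603

Per-period risk-free factor R = e^0.12 = 1.1275; dividend-adjusted growth = e^(0.12−0.03) = 1.0942.
Risk-neutral probability p = (1.0942 − 0.6)/(1.25 − 0.6) = 0.4942/0.6500 = 0.7603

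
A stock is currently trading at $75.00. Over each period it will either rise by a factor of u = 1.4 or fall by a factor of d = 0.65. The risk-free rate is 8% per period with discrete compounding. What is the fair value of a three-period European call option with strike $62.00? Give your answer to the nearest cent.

$32.72

Risk-neutral probability p = (1 + 0.08 − 0.65)/(1.4 − 0.65) = 0.4300/0.7500 = 0.5733
Terminal stock prices: S_uuu = 205.8, S_uud = 95.55, S_udd = 44.36, S_ddd = 20.6
Terminal payoffs (S − K): max(143.8, 0) = 143.8, max(33.55, 0) = 33.55, max(-17.64, 0) = 0, max(-41.4, 0) = 0
Node uu (S = 147): V_uu = 1/1.08·[0.5733·143.8000 + 0.4267·33.5500] = 89.5926
Node ud (S = 68.25): V_ud = 1/1.08·[0.5733·33.5500 + 0.4267·0.0000] = 17.8105
Node dd (S = 31.69): V_dd = 1/1.08·[0.5733·0.0000 + 0.4267·0.0000] = 0.0000
Node u (S = 105): V_u = 1/1.08·[0.5733·89.5926 + 0.4267·17.8105] = 54.5977
Node d (S = 48.75): V_d = 1/1.08·[0.5733·17.8105 + 0.4267·0.0000] = 9.4550
Node 0 (S = 75): V_0 = 1/1.08·[0.5733·54.5977 + 0.4267·9.4550] = 32.7193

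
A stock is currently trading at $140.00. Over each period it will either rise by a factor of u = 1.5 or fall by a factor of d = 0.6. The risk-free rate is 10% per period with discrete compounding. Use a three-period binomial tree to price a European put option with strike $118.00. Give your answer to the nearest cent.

Risk-neutral probability p = (1 + 0.1 − 0.6)/(1.5 − 0.6) = 0.5000/0.9000 = 0.5556
Terminal stock prices: S_uuu = 472.5, S_uud = 189, S_udd = 75.6, S_ddd = 30.24
Terminal payoffs (K − S): max(-354.5, 0) = 0, max(-71, 0) = 0, max(42.4, 0) = 42.4, max(87.76, 0) = 87.76
Node uu (S = 315): V_uu = 1/1.1·[0.5556·0.0000 + 0.4444·0.0000] = 0.0000
Node ud (S = 126): V_ud = 1/1.1·[0.5556·0.0000 + 0.4444·42.4000] = 17.1313
Node dd (S = 50.4): V_dd = 1/1.1·[0.5556·42.4000 + 0.4444·87.7600] = 56.8727
Node u (S = 210): V_u = 1/1.1·[0.5556·0.0000 + 0.4444·17.1313] = 6.9217
Node d (S = 84): V_d = 1/1.1·[0.5556·17.1313 + 0.4444·56.8727] = 31.6311
Node 0 (S = 140): V_0 = 1/1.1·[0.5556·6.9217 + 0.4444·31.6311] = 16.2761

$16.28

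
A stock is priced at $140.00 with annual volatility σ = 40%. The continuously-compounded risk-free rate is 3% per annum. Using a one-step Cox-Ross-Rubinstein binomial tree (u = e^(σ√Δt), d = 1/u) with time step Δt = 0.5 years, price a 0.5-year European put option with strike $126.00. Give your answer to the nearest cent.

CRR parameters: u = e^(σ√Δt) = e^(0.4·√0.5) = 1.3269, d = 1/u = 0.7536
Per-period rate: rΔt = 0.03·0.5 = 0.015, so R = e^0.015 = 1.0151
Risk-neutral probability p = (e^0.015 − 0.7536)/(1.3269 − 0.7536) = 0.2615/0.5733 = 0.4561
Terminal stock prices: S_u = 185.8, S_d = 105.5
Terminal payoffs (K − S): max(-59.77, 0) = 0, max(20.49, 0) = 20.49
Node 0 (S = 140): V_0 = e^(−0.015)·[0.4561·0.0000 + 0.5439·20.4906] = 10.9785

$10.98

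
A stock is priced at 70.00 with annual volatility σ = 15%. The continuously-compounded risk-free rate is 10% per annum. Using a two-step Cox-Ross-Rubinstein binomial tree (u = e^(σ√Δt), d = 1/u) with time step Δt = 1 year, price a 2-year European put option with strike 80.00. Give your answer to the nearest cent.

3.32

CRR parameters: u = e^(σ√Δt) = e^(0.15·√1) = 1.1618, d = 1/u = 0.8607
Per-period rate: rΔt = 0.1·1 = 0.1, so R = e^0.1 = 1.1052
Risk-neutral probability p = (e^0.1 − 0.8607)/(1.1618 − 0.8607) = 0.2445/0.3011 = 0.8118
Terminal stock prices: S_uu = 94.49, S_ud = 70, S_dd = 51.86
Terminal payoffs (K − S): max(-14.49, 0) = 0, max(10, 0) = 10, max(28.14, 0) = 28.14
Node u (S = 81.33): V_u = e^(−0.1)·[0.8118·0.0000 + 0.1882·10.0000] = 1.7026
Node d (S = 60.25): V_d = e^(−0.1)·[0.8118·10.0000 + 0.1882·28.1427] = 12.1374
Node 0 (S = 70): V_0 = e^(−0.1)·[0.8118·1.7026 + 0.1882·12.1374] = 3.3173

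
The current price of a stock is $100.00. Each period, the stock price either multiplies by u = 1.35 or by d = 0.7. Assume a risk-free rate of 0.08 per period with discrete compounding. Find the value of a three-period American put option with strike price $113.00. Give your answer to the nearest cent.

$20.39

Risk-neutral probability p = (1 + 0.08 − 0.7)/(1.35 − 0.7) = 0.3800/0.6500 = 0.5846
Terminal stock prices: S_uuu = 246, S_uud = 127.6, S_udd = 66.15, S_ddd = 34.3
Terminal payoffs (K − S): max(-133, 0) = 0, max(-14.58, 0) = 0, max(46.85, 0) = 46.85, max(78.7, 0) = 78.7
Node uu (S = 182.3): continuation = 1/1.08·[0.5846·0.0000 + 0.4154·0.0000] = 0.0000; exercise value = 0.0000 ≤ continuation, so V_uu = 0.0000
Node ud (S = 94.5): continuation = 1/1.08·[0.5846·0.0000 + 0.4154·46.8500] = 18.0192; exercise value = 18.5000 > continuation, so V_ud = 18.5000 (exercise)
Node dd (S = 49): continuation = 1/1.08·[0.5846·46.8500 + 0.4154·78.7000] = 55.6296; exercise value = 64.0000 > continuation, so V_dd = 64.0000 (exercise)
Node u (S = 135): continuation = 1/1.08·[0.5846·0.0000 + 0.4154·18.5000] = 7.1154; exercise value = 0.0000 ≤ continuation, so V_u = 7.1154
Node d (S = 70): continuation = 1/1.08·[0.5846·18.5000 + 0.4154·64.0000] = 34.6296; exercise value = 43.0000 > continuation, so V_d = 43.0000 (exercise)
Node 0 (S = 100): continuation = 1/1.08·[0.5846·7.1154 + 0.4154·43.0000] = 20.3901; exercise value = 13.0000 ≤ continuation, so V_0 = 20.3901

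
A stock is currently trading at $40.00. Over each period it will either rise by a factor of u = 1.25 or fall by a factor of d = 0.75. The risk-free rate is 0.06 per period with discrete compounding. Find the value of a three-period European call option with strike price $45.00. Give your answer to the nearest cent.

$7.32

Risk-neutral probability p = (1 + 0.06 − 0.75)/(1.25 − 0.75) = 0.3100/0.5000 = 0.6200
Terminal stock prices: S_uuu = 78.12, S_uud = 46.88, S_udd = 28.12, S_ddd = 16.88
Terminal payoffs (S − K): max(33.12, 0) = 33.12, max(1.875, 0) = 1.875, max(-16.88, 0) = 0, max(-28.12, 0) = 0
Node uu (S = 62.5): V_uu = 1/1.06·[0.6200·33.1250 + 0.3800·1.8750] = 20.0472
Node ud (S = 37.5): V_ud = 1/1.06·[0.6200·1.8750 + 0.3800·0.0000] = 1.0967
Node dd (S = 22.5): V_dd = 1/1.06·[0.6200·0.0000 + 0.3800·0.0000] = 0.0000
Node u (S = 50): V_u = 1/1.06·[0.6200·20.0472 + 0.3800·1.0967] = 12.1189
Node d (S = 30): V_d = 1/1.06·[0.6200·1.0967 + 0.3800·0.0000] = 0.6415
Node 0 (S = 40): V_0 = 1/1.06·[0.6200·12.1189 + 0.3800·0.6415] = 7.3183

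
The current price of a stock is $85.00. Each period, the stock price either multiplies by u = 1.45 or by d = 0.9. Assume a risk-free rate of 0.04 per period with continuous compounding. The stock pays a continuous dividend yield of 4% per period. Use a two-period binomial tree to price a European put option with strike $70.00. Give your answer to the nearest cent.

Per-period risk-free factor R = e^0.04 = 1.0408; dividend-adjusted growth = e^(0.04−0.04) = 1.0000.
Risk-neutral probability p = (1.0000 − 0.9)/(1.45 − 0.9) = 0.1000/0.5500 = 0.1818
Terminal stock prices: S_uu = 178.7, S_ud = 110.9, S_dd = 68.85
Terminal payoffs (K − S): max(-108.7, 0) = 0, max(-40.92, 0) = 0, max(1.15, 0) = 1.15
Node u (S = 123.2): V_u = e^(−0.04)·[0.1818·0.0000 + 0.8182·0.0000] = 0.0000
Node d (S = 76.5): V_d = e^(−0.04)·[0.1818·0.0000 + 0.8182·1.1500] = 0.9040
Node 0 (S = 85): V_0 = e^(−0.04)·[0.1818·0.0000 + 0.8182·0.9040] = 0.7106

$0.71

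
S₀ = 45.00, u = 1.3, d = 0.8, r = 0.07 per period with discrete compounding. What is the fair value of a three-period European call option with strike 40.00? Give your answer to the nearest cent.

14.41

Risk-neutral probability p = (1 + 0.07 − 0.8)/(1.3 − 0.8) = 0.2700/0.5000 = 0.5400
Terminal stock prices: S_uuu = 98.87, S_uud = 60.84, S_udd = 37.44, S_ddd = 23.04
Terminal payoffs (S − K): max(58.87, 0) = 58.87, max(20.84, 0) = 20.84, max(-2.56, 0) = 0, max(-16.96, 0) = 0
Node uu (S = 76.05): V_uu = 1/1.07·[0.5400·58.8650 + 0.4600·20.8400] = 38.6668
Node ud (S = 46.8): V_ud = 1/1.07·[0.5400·20.8400 + 0.4600·0.0000] = 10.5174
Node dd (S = 28.8): V_dd = 1/1.07·[0.5400·0.0000 + 0.4600·0.0000] = 0.0000
Node u (S = 58.5): V_u = 1/1.07·[0.5400·38.6668 + 0.4600·10.5174] = 24.0356
Node d (S = 36): V_d = 1/1.07·[0.5400·10.5174 + 0.4600·0.0000] = 5.3078
Node 0 (S = 45): V_0 = 1/1.07·[0.5400·24.0356 + 0.4600·5.3078] = 14.4120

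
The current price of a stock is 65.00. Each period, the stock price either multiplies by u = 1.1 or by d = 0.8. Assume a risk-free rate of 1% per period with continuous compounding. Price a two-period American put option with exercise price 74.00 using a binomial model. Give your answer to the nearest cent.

9.99

Risk-neutral probability p = (e^0.01 − 0.8)/(1.1 − 0.8) = 0.2101/0.3000 = 0.7002
Terminal stock prices: S_uu = 78.65, S_ud = 57.2, S_dd = 41.6
Terminal payoffs (K − S): max(-4.65, 0) = 0, max(16.8, 0) = 16.8, max(32.4, 0) = 32.4
Node u (S = 71.5): continuation = e^(−0.01)·[0.7002·0.0000 + 0.2998·16.8000] = 4.9871; exercise value = 2.5000 ≤ continuation, so V_u = 4.9871
Node d (S = 52): continuation = e^(−0.01)·[0.7002·16.8000 + 0.2998·32.4000] = 21.2637; exercise value = 22.0000 > continuation, so V_d = 22.0000 (exercise)
Node 0 (S = 65): continuation = e^(−0.01)·[0.7002·4.9871 + 0.2998·22.0000] = 9.9877; exercise value = 9.0000 ≤ continuation, so V_0 = 9.9877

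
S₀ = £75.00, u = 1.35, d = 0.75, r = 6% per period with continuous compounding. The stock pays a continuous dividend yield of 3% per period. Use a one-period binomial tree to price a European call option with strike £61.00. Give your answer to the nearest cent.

£17.72

Per-period risk-free factor R = e^0.06 = 1.0618; dividend-adjusted growth = e^(0.06−0.03) = 1.0305.
Risk-neutral probability p = (1.0305 − 0.75)/(1.35 − 0.75) = 0.2805/0.6000 = 0.4674
Terminal stock prices: S_u = 101.2, S_d = 56.25
Terminal payoffs (S − K): max(40.25, 0) = 40.25, max(-4.75, 0) = 0
Node 0 (S = 75): V_0 = e^(−0.06)·[0.4674·40.2500 + 0.5326·0.0000] = 17.7182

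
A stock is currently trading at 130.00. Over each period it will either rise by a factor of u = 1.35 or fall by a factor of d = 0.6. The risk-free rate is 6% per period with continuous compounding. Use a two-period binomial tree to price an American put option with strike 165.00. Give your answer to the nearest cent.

Risk-neutral probability p = (e^0.06 − 0.6)/(1.35 − 0.6) = 0.4618/0.7500 = 0.6158
Terminal stock prices: S_uu = 236.9, S_ud = 105.3, S_dd = 46.8
Terminal payoffs (K − S): max(-71.93, 0) = 0, max(59.7, 0) = 59.7, max(118.2, 0) = 118.2
Node u (S = 175.5): continuation = e^(−0.06)·[0.6158·0.0000 + 0.3842·59.7000] = 21.6020; exercise value = 0.0000 ≤ continuation, so V_u = 21.6020
Node d (S = 78): continuation = e^(−0.06)·[0.6158·59.7000 + 0.3842·118.2000] = 77.3911; exercise value = 87.0000 > continuation, so V_d = 87.0000 (exercise)
Node 0 (S = 130): continuation = e^(−0.06)·[0.6158·21.6020 + 0.3842·87.0000] = 44.0078; exercise value = 35.0000 ≤ continuation, so V_0 = 44.0078

44.01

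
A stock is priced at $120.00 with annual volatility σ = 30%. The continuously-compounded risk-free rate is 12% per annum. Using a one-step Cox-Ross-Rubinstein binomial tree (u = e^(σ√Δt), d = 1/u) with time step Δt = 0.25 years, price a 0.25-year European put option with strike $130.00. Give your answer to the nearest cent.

$11.31

CRR parameters: u = e^(σ√Δt) = e^(0.3·√0.25) = 1.1618, d = 1/u = 0.8607
Per-period rate: rΔt = 0.12·0.25 = 0.03, so R = e^0.03 = 1.0305
Risk-neutral probability p = (e^0.03 − 0.8607)/(1.1618 − 0.8607) = 0.1697/0.3011 = 0.5637
Terminal stock prices: S_u = 139.4, S_d = 103.3
Terminal payoffs (K − S): max(-9.42, 0) = 0, max(26.72, 0) = 26.72
Node 0 (S = 120): V_0 = e^(−0.03)·[0.5637·0.0000 + 0.4363·26.7150] = 11.3111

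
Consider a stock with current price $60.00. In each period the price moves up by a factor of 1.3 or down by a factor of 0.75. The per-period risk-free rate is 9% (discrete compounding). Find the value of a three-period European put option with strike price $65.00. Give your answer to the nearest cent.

Risk-neutral probability p = (1 + 0.09 − 0.75)/(1.3 − 0.75) = 0.3400/0.5500 = 0.6182
Terminal stock prices: S_uuu = 131.8, S_uud = 76.05, S_udd = 43.88, S_ddd = 25.31
Terminal payoffs (K − S): max(-66.82, 0) = 0, max(-11.05, 0) = 0, max(21.12, 0) = 21.12, max(39.69, 0) = 39.69
Node uu (S = 101.4): V_uu = 1/1.09·[0.6182·0.0000 + 0.3818·0.0000] = 0.0000
Node ud (S = 58.5): V_ud = 1/1.09·[0.6182·0.0000 + 0.3818·21.1250] = 7.3999
Node dd (S = 33.75): V_dd = 1/1.09·[0.6182·21.1250 + 0.3818·39.6875] = 25.8830
Node u (S = 78): V_u = 1/1.09·[0.6182·0.0000 + 0.3818·7.3999] = 2.5921
Node d (S = 45): V_d = 1/1.09·[0.6182·7.3999 + 0.3818·25.8830] = 13.2634
Node 0 (S = 60): V_0 = 1/1.09·[0.6182·2.5921 + 0.3818·13.2634] = 6.1162

$6.12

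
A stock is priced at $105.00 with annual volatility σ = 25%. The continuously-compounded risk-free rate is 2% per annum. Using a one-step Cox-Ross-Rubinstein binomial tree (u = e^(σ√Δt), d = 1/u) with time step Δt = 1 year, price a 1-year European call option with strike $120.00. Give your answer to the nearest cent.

$6.94

CRR parameters: u = e^(σ√Δt) = e^(0.25·√1) = 1.2840, d = 1/u = 0.7788
Per-period rate: rΔt = 0.02·1 = 0.02, so R = e^0.02 = 1.0202
Risk-neutral probability p = (e^0.02 − 0.7788)/(1.2840 − 0.7788) = 0.2414/0.5052 = 0.4778
Terminal stock prices: S_u = 134.8, S_d = 81.77
Terminal payoffs (S − K): max(14.82, 0) = 14.82, max(-38.23, 0) = 0
Node 0 (S = 105): V_0 = e^(−0.02)·[0.4778·14.8227 + 0.5222·0.0000] = 6.9422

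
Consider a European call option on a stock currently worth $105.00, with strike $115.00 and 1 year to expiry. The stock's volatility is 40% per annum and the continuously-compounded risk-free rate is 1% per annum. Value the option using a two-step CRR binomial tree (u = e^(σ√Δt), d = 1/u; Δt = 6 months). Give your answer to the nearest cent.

$13.30

CRR parameters: u = e^(σ√Δt) = e^(0.4·√0.5) = 1.3269, d = 1/u = 0.7536
Per-period rate: rΔt = 0.01·0.5 = 0.005, so R = e^0.005 = 1.0050
Risk-neutral probability p = (e^0.005 − 0.7536)/(1.3269 − 0.7536) = 0.2514/0.5733 = 0.4385
Terminal stock prices: S_uu = 184.9, S_ud = 105, S_dd = 59.64
Terminal payoffs (S − K): max(69.87, 0) = 69.87, max(-10, 0) = 0, max(-55.36, 0) = 0
Node u (S = 139.3): V_u = e^(−0.005)·[0.4385·69.8687 + 0.5615·0.0000] = 30.4847
Node d (S = 79.13): V_d = e^(−0.005)·[0.4385·0.0000 + 0.5615·0.0000] = 0.0000
Node 0 (S = 105): V_0 = e^(−0.005)·[0.4385·30.4847 + 0.5615·0.0000] = 13.3009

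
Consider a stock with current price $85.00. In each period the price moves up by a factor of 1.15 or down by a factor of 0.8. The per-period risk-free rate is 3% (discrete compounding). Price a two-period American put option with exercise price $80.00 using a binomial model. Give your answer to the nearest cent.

$4.38

Risk-neutral probability p = (1 + 0.03 − 0.8)/(1.15 − 0.8) = 0.2300/0.3500 = 0.6571
Terminal stock prices: S_uu = 112.4, S_ud = 78.2, S_dd = 54.4
Terminal payoffs (K − S): max(-32.41, 0) = 0, max(1.8, 0) = 1.8, max(25.6, 0) = 25.6
Node u (S = 97.75): continuation = 1/1.03·[0.6571·0.0000 + 0.3429·1.8000] = 0.5992; exercise value = 0.0000 ≤ continuation, so V_u = 0.5992
Node d (S = 68): continuation = 1/1.03·[0.6571·1.8000 + 0.3429·25.6000] = 9.6699; exercise value = 12.0000 > continuation, so V_d = 12.0000 (exercise)
Node 0 (S = 85): continuation = 1/1.03·[0.6571·0.5992 + 0.3429·12.0000] = 4.3767; exercise value = 0.0000 ≤ continuation, so V_0 = 4.3767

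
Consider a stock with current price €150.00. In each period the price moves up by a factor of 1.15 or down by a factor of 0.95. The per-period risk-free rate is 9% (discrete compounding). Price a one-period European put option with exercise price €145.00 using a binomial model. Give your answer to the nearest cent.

€0.69

Risk-neutral probability p = (1 + 0.09 − 0.95)/(1.15 − 0.95) = 0.1400/0.2000 = 0.7000
Terminal stock prices: S_u = 172.5, S_d = 142.5
Terminal payoffs (K − S): max(-27.5, 0) = 0, max(2.5, 0) = 2.5
Node 0 (S = 150): V_0 = 1/1.09·[0.7000·0.0000 + 0.3000·2.5000] = 0.6881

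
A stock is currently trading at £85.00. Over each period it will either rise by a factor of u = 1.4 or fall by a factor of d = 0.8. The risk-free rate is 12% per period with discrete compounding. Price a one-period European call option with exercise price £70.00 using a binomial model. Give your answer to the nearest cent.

£23.33

Risk-neutral probability p = (1 + 0.12 − 0.8)/(1.4 − 0.8) = 0.3200/0.6000 = 0.5333
Terminal stock prices: S_u = 119, S_d = 68
Terminal payoffs (S − K): max(49, 0) = 49, max(-2, 0) = 0
Node 0 (S = 85): V_0 = 1/1.12·[0.5333·49.0000 + 0.4667·0.0000] = 23.3333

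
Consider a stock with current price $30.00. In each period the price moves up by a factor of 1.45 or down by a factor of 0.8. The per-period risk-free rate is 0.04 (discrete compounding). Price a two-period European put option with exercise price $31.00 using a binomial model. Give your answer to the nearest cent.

$4.34

Risk-neutral probability p = (1 + 0.04 − 0.8)/(1.45 − 0.8) = 0.2400/0.6500 = 0.3692
Terminal stock prices: S_uu = 63.08, S_ud = 34.8, S_dd = 19.2
Terminal payoffs (K − S): max(-32.08, 0) = 0, max(-3.8, 0) = 0, max(11.8, 0) = 11.8
Node u (S = 43.5): V_u = 1/1.04·[0.3692·0.0000 + 0.6308·0.0000] = 0.0000
Node d (S = 24): V_d = 1/1.04·[0.3692·0.0000 + 0.6308·11.8000] = 7.1568
Node 0 (S = 30): V_0 = 1/1.04·[0.3692·0.0000 + 0.6308·7.1568] = 4.3407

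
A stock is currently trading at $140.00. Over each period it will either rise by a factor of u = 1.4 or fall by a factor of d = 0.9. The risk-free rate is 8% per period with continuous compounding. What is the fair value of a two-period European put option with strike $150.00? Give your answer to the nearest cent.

$12.51

Risk-neutral probability p = (e^0.08 − 0.9)/(1.4 − 0.9) = 0.1833/0.5000 = 0.3666
Terminal stock prices: S_uu = 274.4, S_ud = 176.4, S_dd = 113.4
Terminal payoffs (K − S): max(-124.4, 0) = 0, max(-26.4, 0) = 0, max(36.6, 0) = 36.6
Node u (S = 196): V_u = e^(−0.08)·[0.3666·0.0000 + 0.6334·0.0000] = 0.0000
Node d (S = 126): V_d = e^(−0.08)·[0.3666·0.0000 + 0.6334·36.6000] = 21.4010
Node 0 (S = 140): V_0 = e^(−0.08)·[0.3666·0.0000 + 0.6334·21.4010] = 12.5137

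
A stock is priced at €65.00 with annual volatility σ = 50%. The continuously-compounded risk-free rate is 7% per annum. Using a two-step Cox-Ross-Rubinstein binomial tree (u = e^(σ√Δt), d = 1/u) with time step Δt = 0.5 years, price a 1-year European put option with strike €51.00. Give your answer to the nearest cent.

CRR parameters: u = e^(σ√Δt) = e^(0.5·√0.5) = 1.4241, d = 1/u = 0.7022
Per-period rate: rΔt = 0.07·0.5 = 0.035, so R = e^0.035 = 1.0356
Risk-neutral probability p = (e^0.035 − 0.7022)/(1.4241 − 0.7022) = 0.3334/0.7219 = 0.4619
Terminal stock prices: S_uu = 131.8, S_ud = 65, S_dd = 32.05
Terminal payoffs (K − S): max(-80.83, 0) = 0, max(-14, 0) = 0, max(18.95, 0) = 18.95
Node u (S = 92.57): V_u = e^(−0.035)·[0.4619·0.0000 + 0.5381·0.0000] = 0.0000
Node d (S = 45.64): V_d = e^(−0.035)·[0.4619·0.0000 + 0.5381·18.9505] = 9.8473
Node 0 (S = 65): V_0 = e^(−0.035)·[0.4619·0.0000 + 0.5381·9.8473] = 5.1169

€5.12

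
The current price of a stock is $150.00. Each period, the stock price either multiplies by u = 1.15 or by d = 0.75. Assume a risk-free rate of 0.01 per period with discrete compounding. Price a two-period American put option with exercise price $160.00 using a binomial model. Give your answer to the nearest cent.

$23.29

Risk-neutral probability p = (1 + 0.01 − 0.75)/(1.15 − 0.75) = 0.2600/0.4000 = 0.6500
Terminal stock prices: S_uu = 198.4, S_ud = 129.4, S_dd = 84.38
Terminal payoffs (K − S): max(-38.37, 0) = 0, max(30.62, 0) = 30.62, max(75.62, 0) = 75.62
Node u (S = 172.5): continuation = 1/1.01·[0.6500·0.0000 + 0.3500·30.6250] = 10.6126; exercise value = 0.0000 ≤ continuation, so V_u = 10.6126
Node d (S = 112.5): continuation = 1/1.01·[0.6500·30.6250 + 0.3500·75.6250] = 45.9158; exercise value = 47.5000 > continuation, so V_d = 47.5000 (exercise)
Node 0 (S = 150): continuation = 1/1.01·[0.6500·10.6126 + 0.3500·47.5000] = 23.2903; exercise value = 10.0000 ≤ continuation, so V_0 = 23.2903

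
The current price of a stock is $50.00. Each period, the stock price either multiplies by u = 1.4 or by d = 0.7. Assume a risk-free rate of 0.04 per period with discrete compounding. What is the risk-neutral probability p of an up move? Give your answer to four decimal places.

Risk-neutral probability p = (1 + 0.04 − 0.7)/(1.4 − 0.7) = 0.3400/0.7000 = 0.4857

p = 0.4857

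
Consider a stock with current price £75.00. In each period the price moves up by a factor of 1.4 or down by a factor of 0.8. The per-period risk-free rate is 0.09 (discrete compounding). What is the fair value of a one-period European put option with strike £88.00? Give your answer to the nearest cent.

£13.27

Risk-neutral probability p = (1 + 0.09 − 0.8)/(1.4 − 0.8) = 0.2900/0.6000 = 0.4833
Terminal stock prices: S_u = 105, S_d = 60
Terminal payoffs (K − S): max(-17, 0) = 0, max(28, 0) = 28
Node 0 (S = 75): V_0 = 1/1.09·[0.4833·0.0000 + 0.5167·28.0000] = 13.2722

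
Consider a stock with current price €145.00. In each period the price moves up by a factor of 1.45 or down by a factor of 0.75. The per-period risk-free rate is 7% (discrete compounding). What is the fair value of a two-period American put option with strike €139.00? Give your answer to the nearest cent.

€15.35

Risk-neutral probability p = (1 + 0.07 − 0.75)/(1.45 − 0.75) = 0.3200/0.7000 = 0.4571
Terminal stock prices: S_uu = 304.9, S_ud = 157.7, S_dd = 81.56
Terminal payoffs (K − S): max(-165.9, 0) = 0, max(-18.69, 0) = 0, max(57.44, 0) = 57.44
Node u (S = 210.2): continuation = 1/1.07·[0.4571·0.0000 + 0.5429·0.0000] = 0.0000; exercise value = 0.0000 ≤ continuation, so V_u = 0.0000
Node d (S = 108.8): continuation = 1/1.07·[0.4571·0.0000 + 0.5429·57.4375] = 29.1405; exercise value = 30.2500 > continuation, so V_d = 30.2500 (exercise)
Node 0 (S = 145): continuation = 1/1.07·[0.4571·0.0000 + 0.5429·30.2500] = 15.3471; exercise value = 0.0000 ≤ continuation, so V_0 = 15.3471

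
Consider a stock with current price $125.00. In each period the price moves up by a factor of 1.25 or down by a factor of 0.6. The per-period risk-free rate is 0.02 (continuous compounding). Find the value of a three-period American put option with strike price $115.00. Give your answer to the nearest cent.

Risk-neutral probability p = (e^0.02 − 0.6)/(1.25 − 0.6) = 0.4202/0.6500 = 0.6465
Terminal stock prices: S_uuu = 244.1, S_uud = 117.2, S_udd = 56.25, S_ddd = 27
Terminal payoffs (K − S): max(-129.1, 0) = 0, max(-2.188, 0) = 0, max(58.75, 0) = 58.75, max(88, 0) = 88
Node uu (S = 195.3): continuation = e^(−0.02)·[0.6465·0.0000 + 0.3535·0.0000] = 0.0000; exercise value = 0.0000 ≤ continuation, so V_uu = 0.0000
Node ud (S = 93.75): continuation = e^(−0.02)·[0.6465·0.0000 + 0.3535·58.7500] = 20.3590; exercise value = 21.2500 > continuation, so V_ud = 21.2500 (exercise)
Node dd (S = 45): continuation = e^(−0.02)·[0.6465·58.7500 + 0.3535·88.0000] = 67.7228; exercise value = 70.0000 > continuation, so V_dd = 70.0000 (exercise)
Node u (S = 156.2): continuation = e^(−0.02)·[0.6465·0.0000 + 0.3535·21.2500] = 7.3639; exercise value = 0.0000 ≤ continuation, so V_u = 7.3639
Node d (S = 75): continuation = e^(−0.02)·[0.6465·21.2500 + 0.3535·70.0000] = 37.7228; exercise value = 40.0000 > continuation, so V_d = 40.0000 (exercise)
Node 0 (S = 125): continuation = e^(−0.02)·[0.6465·7.3639 + 0.3535·40.0000] = 18.5277; exercise value = 0.0000 ≤ continuation, so V_0 = 18.5277

$18.53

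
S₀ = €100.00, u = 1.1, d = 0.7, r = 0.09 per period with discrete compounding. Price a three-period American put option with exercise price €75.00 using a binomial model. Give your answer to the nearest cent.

Risk-neutral probability p = (1 + 0.09 − 0.7)/(1.1 − 0.7) = 0.3900/0.4000 = 0.9750
Terminal stock prices: S_uuu = 133.1, S_uud = 84.7, S_udd = 53.9, S_ddd = 34.3
Terminal payoffs (K − S): max(-58.1, 0) = 0, max(-9.7, 0) = 0, max(21.1, 0) = 21.1, max(40.7, 0) = 40.7
Node uu (S = 121): continuation = 1/1.09·[0.9750·0.0000 + 0.0250·0.0000] = 0.0000; exercise value = 0.0000 ≤ continuation, so V_uu = 0.0000
Node ud (S = 77): continuation = 1/1.09·[0.9750·0.0000 + 0.0250·21.1000] = 0.4839; exercise value = 0.0000 ≤ continuation, so V_ud = 0.4839
Node dd (S = 49): continuation = 1/1.09·[0.9750·21.1000 + 0.0250·40.7000] = 19.8073; exercise value = 26.0000 > continuation, so V_dd = 26.0000 (exercise)
Node u (S = 110): continuation = 1/1.09·[0.9750·0.0000 + 0.0250·0.4839] = 0.0111; exercise value = 0.0000 ≤ continuation, so V_u = 0.0111
Node d (S = 70): continuation = 1/1.09·[0.9750·0.4839 + 0.0250·26.0000] = 1.0292; exercise value = 5.0000 > continuation, so V_d = 5.0000 (exercise)
Node 0 (S = 100): continuation = 1/1.09·[0.9750·0.0111 + 0.0250·5.0000] = 0.1246; exercise value = 0.0000 ≤ continuation, so V_0 = 0.1246

€0.12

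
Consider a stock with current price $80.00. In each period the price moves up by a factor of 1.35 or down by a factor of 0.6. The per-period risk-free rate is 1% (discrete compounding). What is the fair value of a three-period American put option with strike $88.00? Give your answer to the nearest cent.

Risk-neutral probability p = (1 + 0.01 − 0.6)/(1.35 − 0.6) = 0.4100/0.7500 = 0.5467
Terminal stock prices: S_uuu = 196.8, S_uud = 87.48, S_udd = 38.88, S_ddd = 17.28
Terminal payoffs (K − S): max(-108.8, 0) = 0, max(0.52, 0) = 0.52, max(49.12, 0) = 49.12, max(70.72, 0) = 70.72
Node uu (S = 145.8): continuation = 1/1.01·[0.5467·0.0000 + 0.4533·0.5200] = 0.2334; exercise value = 0.0000 ≤ continuation, so V_uu = 0.2334
Node ud (S = 64.8): continuation = 1/1.01·[0.5467·0.5200 + 0.4533·49.1200] = 22.3287; exercise value = 23.2000 > continuation, so V_ud = 23.2000 (exercise)
Node dd (S = 28.8): continuation = 1/1.01·[0.5467·49.1200 + 0.4533·70.7200] = 58.3287; exercise value = 59.2000 > continuation, so V_dd = 59.2000 (exercise)
Node u (S = 108): continuation = 1/1.01·[0.5467·0.2334 + 0.4533·23.2000] = 10.5395; exercise value = 0.0000 ≤ continuation, so V_u = 10.5395
Node d (S = 48): continuation = 1/1.01·[0.5467·23.2000 + 0.4533·59.2000] = 39.1287; exercise value = 40.0000 > continuation, so V_d = 40.0000 (exercise)
Node 0 (S = 80): continuation = 1/1.01·[0.5467·10.5395 + 0.4533·40.0000] = 23.6584; exercise value = 8.0000 ≤ continuation, so V_0 = 23.6584

$23.66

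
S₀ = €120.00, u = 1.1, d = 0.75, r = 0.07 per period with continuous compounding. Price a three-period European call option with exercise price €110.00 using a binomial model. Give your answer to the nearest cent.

€31.53

Risk-neutral probability p = (e^0.07 − 0.75)/(1.1 − 0.75) = 0.3225/0.3500 = 0.9215
Terminal stock prices: S_uuu = 159.7, S_uud = 108.9, S_udd = 74.25, S_ddd = 50.62
Terminal payoffs (S − K): max(49.72, 0) = 49.72, max(-1.1, 0) = 0, max(-35.75, 0) = 0, max(-59.38, 0) = 0
Node uu (S = 145.2): V_uu = e^(−0.07)·[0.9215·49.7200 + 0.0785·0.0000] = 42.7172
Node ud (S = 99): V_ud = e^(−0.07)·[0.9215·0.0000 + 0.0785·0.0000] = 0.0000
Node dd (S = 67.5): V_dd = e^(−0.07)·[0.9215·0.0000 + 0.0785·0.0000] = 0.0000
Node u (S = 132): V_u = e^(−0.07)·[0.9215·42.7172 + 0.0785·0.0000] = 36.7008
Node d (S = 90): V_d = e^(−0.07)·[0.9215·0.0000 + 0.0785·0.0000] = 0.0000
Node 0 (S = 120): V_0 = e^(−0.07)·[0.9215·36.7008 + 0.0785·0.0000] = 31.5317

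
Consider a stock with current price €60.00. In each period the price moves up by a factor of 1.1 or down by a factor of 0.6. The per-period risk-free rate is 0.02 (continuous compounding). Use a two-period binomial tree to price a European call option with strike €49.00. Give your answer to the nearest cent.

Risk-neutral probability p = (e^0.02 − 0.6)/(1.1 − 0.6) = 0.4202/0.5000 = 0.8404
Terminal stock prices: S_uu = 72.6, S_ud = 39.6, S_dd = 21.6
Terminal payoffs (S − K): max(23.6, 0) = 23.6, max(-9.4, 0) = 0, max(-27.4, 0) = 0
Node u (S = 66): V_u = e^(−0.02)·[0.8404·23.6000 + 0.1596·0.0000] = 19.4408
Node d (S = 36): V_d = e^(−0.02)·[0.8404·0.0000 + 0.1596·0.0000] = 0.0000
Node 0 (S = 60): V_0 = e^(−0.02)·[0.8404·19.4408 + 0.1596·0.0000] = 16.0146

€16.01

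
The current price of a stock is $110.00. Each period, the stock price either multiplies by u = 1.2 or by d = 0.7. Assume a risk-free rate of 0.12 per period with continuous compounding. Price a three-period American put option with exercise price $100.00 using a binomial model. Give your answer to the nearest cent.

Risk-neutral probability p = (e^0.12 − 0.7)/(1.2 − 0.7) = 0.4275/0.5000 = 0.8550
Terminal stock prices: S_uuu = 190.1, S_uud = 110.9, S_udd = 64.68, S_ddd = 37.73
Terminal payoffs (K − S): max(-90.08, 0) = 0, max(-10.88, 0) = 0, max(35.32, 0) = 35.32, max(62.27, 0) = 62.27
Node uu (S = 158.4): continuation = e^(−0.12)·[0.8550·0.0000 + 0.1450·0.0000] = 0.0000; exercise value = 0.0000 ≤ continuation, so V_uu = 0.0000
Node ud (S = 92.4): continuation = e^(−0.12)·[0.8550·0.0000 + 0.1450·35.3200] = 4.5425; exercise value = 7.6000 > continuation, so V_ud = 7.6000 (exercise)
Node dd (S = 53.9): continuation = e^(−0.12)·[0.8550·35.3200 + 0.1450·62.2700] = 34.7920; exercise value = 46.1000 > continuation, so V_dd = 46.1000 (exercise)
Node u (S = 132): continuation = e^(−0.12)·[0.8550·0.0000 + 0.1450·7.6000] = 0.9774; exercise value = 0.0000 ≤ continuation, so V_u = 0.9774
Node d (S = 77): continuation = e^(−0.12)·[0.8550·7.6000 + 0.1450·46.1000] = 11.6920; exercise value = 23.0000 > continuation, so V_d = 23.0000 (exercise)
Node 0 (S = 110): continuation = e^(−0.12)·[0.8550·0.9774 + 0.1450·23.0000] = 3.6992; exercise value = 0.0000 ≤ continuation, so V_0 = 3.6992

$3.70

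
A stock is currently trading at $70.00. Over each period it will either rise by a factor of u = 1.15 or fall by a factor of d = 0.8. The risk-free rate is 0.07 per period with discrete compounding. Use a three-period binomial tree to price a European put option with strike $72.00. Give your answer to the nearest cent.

$2.37

Risk-neutral probability p = (1 + 0.07 − 0.8)/(1.15 − 0.8) = 0.2700/0.3500 = 0.7714
Terminal stock prices: S_uuu = 106.5, S_uud = 74.06, S_udd = 51.52, S_ddd = 35.84
Terminal payoffs (K − S): max(-34.46, 0) = 0, max(-2.06, 0) = 0, max(20.48, 0) = 20.48, max(36.16, 0) = 36.16
Node uu (S = 92.57): V_uu = 1/1.07·[0.7714·0.0000 + 0.2286·0.0000] = 0.0000
Node ud (S = 64.4): V_ud = 1/1.07·[0.7714·0.0000 + 0.2286·20.4800] = 4.3749
Node dd (S = 44.8): V_dd = 1/1.07·[0.7714·20.4800 + 0.2286·36.1600] = 22.4897
Node u (S = 80.5): V_u = 1/1.07·[0.7714·0.0000 + 0.2286·4.3749] = 0.9346
Node d (S = 56): V_d = 1/1.07·[0.7714·4.3749 + 0.2286·22.4897] = 7.9583
Node 0 (S = 70): V_0 = 1/1.07·[0.7714·0.9346 + 0.2286·7.9583] = 2.3738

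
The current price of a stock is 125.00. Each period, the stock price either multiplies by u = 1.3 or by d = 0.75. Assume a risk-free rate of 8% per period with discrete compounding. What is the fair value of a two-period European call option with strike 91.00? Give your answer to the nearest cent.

Risk-neutral probability p = (1 + 0.08 − 0.75)/(1.3 − 0.75) = 0.3300/0.5500 = 0.6000
Terminal stock prices: S_uu = 211.3, S_ud = 121.9, S_dd = 70.31
Terminal payoffs (S − K): max(120.3, 0) = 120.3, max(30.88, 0) = 30.88, max(-20.69, 0) = 0
Node u (S = 162.5): V_u = 1/1.08·[0.6000·120.2500 + 0.4000·30.8750] = 78.2407
Node d (S = 93.75): V_d = 1/1.08·[0.6000·30.8750 + 0.4000·0.0000] = 17.1528
Node 0 (S = 125): V_0 = 1/1.08·[0.6000·78.2407 + 0.4000·17.1528] = 49.8200

49.82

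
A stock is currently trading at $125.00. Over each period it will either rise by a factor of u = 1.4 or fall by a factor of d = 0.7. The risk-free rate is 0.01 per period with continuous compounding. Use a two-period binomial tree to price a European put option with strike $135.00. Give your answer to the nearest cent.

$28.48

Risk-neutral probability p = (e^0.01 − 0.7)/(1.4 − 0.7) = 0.3101/0.7000 = 0.4429
Terminal stock prices: S_uu = 245, S_ud = 122.5, S_dd = 61.25
Terminal payoffs (K − S): max(-110, 0) = 0, max(12.5, 0) = 12.5, max(73.75, 0) = 73.75
Node u (S = 175): V_u = e^(−0.01)·[0.4429·0.0000 + 0.5571·12.5000] = 6.8941
Node d (S = 87.5): V_d = e^(−0.01)·[0.4429·12.5000 + 0.5571·73.7500] = 46.1567
Node 0 (S = 125): V_0 = e^(−0.01)·[0.4429·6.8941 + 0.5571·46.1567] = 28.4800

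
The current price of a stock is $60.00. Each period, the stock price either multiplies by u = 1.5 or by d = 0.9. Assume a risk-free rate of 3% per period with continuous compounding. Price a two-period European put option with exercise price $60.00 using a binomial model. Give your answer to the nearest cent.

Risk-neutral probability p = (e^0.03 − 0.9)/(1.5 − 0.9) = 0.1305/0.6000 = 0.2174
Terminal stock prices: S_uu = 135, S_ud = 81, S_dd = 48.6
Terminal payoffs (K − S): max(-75, 0) = 0, max(-21, 0) = 0, max(11.4, 0) = 11.4
Node u (S = 90): V_u = e^(−0.03)·[0.2174·0.0000 + 0.7826·0.0000] = 0.0000
Node d (S = 54): V_d = e^(−0.03)·[0.2174·0.0000 + 0.7826·11.4000] = 8.6577
Node 0 (S = 60): V_0 = e^(−0.03)·[0.2174·0.0000 + 0.7826·8.6577] = 6.5751

$6.58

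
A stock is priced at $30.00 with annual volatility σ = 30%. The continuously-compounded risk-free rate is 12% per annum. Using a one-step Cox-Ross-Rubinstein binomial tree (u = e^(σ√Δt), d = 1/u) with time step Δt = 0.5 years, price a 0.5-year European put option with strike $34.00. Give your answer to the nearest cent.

CRR parameters: u = e^(σ√Δt) = e^(0.3·√0.5) = 1.2363, d = 1/u = 0.8089
Per-period rate: rΔt = 0.12·0.5 = 0.06, so R = e^0.06 = 1.0618
Risk-neutral probability p = (e^0.06 − 0.8089)/(1.2363 − 0.8089) = 0.2530/0.4275 = 0.5918
Terminal stock prices: S_u = 37.09, S_d = 24.27
Terminal payoffs (K − S): max(-3.089, 0) = 0, max(9.734, 0) = 9.734
Node 0 (S = 30): V_0 = e^(−0.06)·[0.5918·0.0000 + 0.4082·9.7343] = 3.7419

$3.74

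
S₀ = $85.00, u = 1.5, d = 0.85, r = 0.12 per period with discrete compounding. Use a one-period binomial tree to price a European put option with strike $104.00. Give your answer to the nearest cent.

$16.57

Risk-neutral probability p = (1 + 0.12 − 0.85)/(1.5 − 0.85) = 0.2700/0.6500 = 0.4154
Terminal stock prices: S_u = 127.5, S_d = 72.25
Terminal payoffs (K − S): max(-23.5, 0) = 0, max(31.75, 0) = 31.75
Node 0 (S = 85): V_0 = 1/1.12·[0.4154·0.0000 + 0.5846·31.7500] = 16.5728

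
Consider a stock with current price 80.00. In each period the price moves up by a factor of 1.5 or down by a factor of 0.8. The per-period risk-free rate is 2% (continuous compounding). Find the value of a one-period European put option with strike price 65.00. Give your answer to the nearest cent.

Risk-neutral probability p = (e^0.02 − 0.8)/(1.5 − 0.8) = 0.2202/0.7000 = 0.3146
Terminal stock prices: S_u = 120, S_d = 64
Terminal payoffs (K − S): max(-55, 0) = 0, max(1, 0) = 1
Node 0 (S = 80): V_0 = e^(−0.02)·[0.3146·0.0000 + 0.6854·1.0000] = 0.6719

0.67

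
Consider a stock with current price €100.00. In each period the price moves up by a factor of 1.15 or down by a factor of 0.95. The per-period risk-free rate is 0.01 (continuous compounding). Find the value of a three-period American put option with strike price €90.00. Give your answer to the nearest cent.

Risk-neutral probability p = (e^0.01 − 0.95)/(1.15 − 0.95) = 0.0601/0.2000 = 0.3003
Terminal stock prices: S_uuu = 152.1, S_uud = 125.6, S_udd = 103.8, S_ddd = 85.74
Terminal payoffs (K − S): max(-62.09, 0) = 0, max(-35.64, 0) = 0, max(-13.79, 0) = 0, max(4.263, 0) = 4.263
Node uu (S = 132.2): continuation = e^(−0.01)·[0.3003·0.0000 + 0.6997·0.0000] = 0.0000; exercise value = 0.0000 ≤ continuation, so V_uu = 0.0000
Node ud (S = 109.2): continuation = e^(−0.01)·[0.3003·0.0000 + 0.6997·0.0000] = 0.0000; exercise value = 0.0000 ≤ continuation, so V_ud = 0.0000
Node dd (S = 90.25): continuation = e^(−0.01)·[0.3003·0.0000 + 0.6997·4.2625] = 2.9530; exercise value = 0.0000 ≤ continuation, so V_dd = 2.9530
Node u (S = 115): continuation = e^(−0.01)·[0.3003·0.0000 + 0.6997·0.0000] = 0.0000; exercise value = 0.0000 ≤ continuation, so V_u = 0.0000
Node d (S = 95): continuation = e^(−0.01)·[0.3003·0.0000 + 0.6997·2.9530] = 2.0458; exercise value = 0.0000 ≤ continuation, so V_d = 2.0458
Node 0 (S = 100): continuation = e^(−0.01)·[0.3003·0.0000 + 0.6997·2.0458] = 1.4173; exercise value = 0.0000 ≤ continuation, so V_0 = 1.4173

€1.42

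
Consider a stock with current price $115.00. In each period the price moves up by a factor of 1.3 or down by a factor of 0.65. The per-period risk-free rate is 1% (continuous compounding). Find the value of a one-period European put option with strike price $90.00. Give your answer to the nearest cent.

Risk-neutral probability p = (e^0.01 − 0.65)/(1.3 − 0.65) = 0.3601/0.6500 = 0.5539
Terminal stock prices: S_u = 149.5, S_d = 74.75
Terminal payoffs (K − S): max(-59.5, 0) = 0, max(15.25, 0) = 15.25
Node 0 (S = 115): V_0 = e^(−0.01)·[0.5539·0.0000 + 0.4461·15.2500] = 6.7350

$6.73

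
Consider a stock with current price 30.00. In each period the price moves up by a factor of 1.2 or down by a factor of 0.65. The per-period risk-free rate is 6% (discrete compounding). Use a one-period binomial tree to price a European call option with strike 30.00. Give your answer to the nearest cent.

4.22

Risk-neutral probability p = (1 + 0.06 − 0.65)/(1.2 − 0.65) = 0.4100/0.5500 = 0.7455
Terminal stock prices: S_u = 36, S_d = 19.5
Terminal payoffs (S − K): max(6, 0) = 6, max(-10.5, 0) = 0
Node 0 (S = 30): V_0 = 1/1.06·[0.7455·6.0000 + 0.2545·0.0000] = 4.2196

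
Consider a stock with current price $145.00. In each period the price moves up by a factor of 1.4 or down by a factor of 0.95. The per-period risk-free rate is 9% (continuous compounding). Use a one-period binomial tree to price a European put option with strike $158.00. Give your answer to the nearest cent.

$12.58

Risk-neutral probability p = (e^0.09 − 0.95)/(1.4 − 0.95) = 0.1442/0.4500 = 0.3204
Terminal stock prices: S_u = 203, S_d = 137.8
Terminal payoffs (K − S): max(-45, 0) = 0, max(20.25, 0) = 20.25
Node 0 (S = 145): V_0 = e^(−0.09)·[0.3204·0.0000 + 0.6796·20.2500] = 12.5777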